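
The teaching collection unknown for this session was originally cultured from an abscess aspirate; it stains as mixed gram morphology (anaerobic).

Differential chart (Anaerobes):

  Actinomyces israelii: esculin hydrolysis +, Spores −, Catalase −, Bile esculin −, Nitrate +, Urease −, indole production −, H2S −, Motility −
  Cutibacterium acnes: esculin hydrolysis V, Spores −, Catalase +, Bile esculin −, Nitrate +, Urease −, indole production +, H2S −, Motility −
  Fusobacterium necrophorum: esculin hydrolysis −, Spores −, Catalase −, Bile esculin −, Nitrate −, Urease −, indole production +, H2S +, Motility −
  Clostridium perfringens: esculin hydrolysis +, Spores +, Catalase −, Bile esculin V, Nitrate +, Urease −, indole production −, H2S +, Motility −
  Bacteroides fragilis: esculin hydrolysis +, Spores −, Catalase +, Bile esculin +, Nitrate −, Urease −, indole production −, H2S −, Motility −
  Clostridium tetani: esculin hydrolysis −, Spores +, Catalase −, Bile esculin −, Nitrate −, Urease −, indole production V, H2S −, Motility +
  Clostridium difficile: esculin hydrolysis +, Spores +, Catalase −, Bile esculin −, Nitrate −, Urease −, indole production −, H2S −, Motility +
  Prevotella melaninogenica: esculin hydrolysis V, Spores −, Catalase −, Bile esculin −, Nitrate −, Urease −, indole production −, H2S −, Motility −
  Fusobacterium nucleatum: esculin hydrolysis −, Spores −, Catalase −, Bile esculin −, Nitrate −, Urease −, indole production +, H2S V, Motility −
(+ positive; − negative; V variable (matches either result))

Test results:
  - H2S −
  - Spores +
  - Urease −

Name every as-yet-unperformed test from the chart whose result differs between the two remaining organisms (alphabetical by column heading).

esculin hydrolysis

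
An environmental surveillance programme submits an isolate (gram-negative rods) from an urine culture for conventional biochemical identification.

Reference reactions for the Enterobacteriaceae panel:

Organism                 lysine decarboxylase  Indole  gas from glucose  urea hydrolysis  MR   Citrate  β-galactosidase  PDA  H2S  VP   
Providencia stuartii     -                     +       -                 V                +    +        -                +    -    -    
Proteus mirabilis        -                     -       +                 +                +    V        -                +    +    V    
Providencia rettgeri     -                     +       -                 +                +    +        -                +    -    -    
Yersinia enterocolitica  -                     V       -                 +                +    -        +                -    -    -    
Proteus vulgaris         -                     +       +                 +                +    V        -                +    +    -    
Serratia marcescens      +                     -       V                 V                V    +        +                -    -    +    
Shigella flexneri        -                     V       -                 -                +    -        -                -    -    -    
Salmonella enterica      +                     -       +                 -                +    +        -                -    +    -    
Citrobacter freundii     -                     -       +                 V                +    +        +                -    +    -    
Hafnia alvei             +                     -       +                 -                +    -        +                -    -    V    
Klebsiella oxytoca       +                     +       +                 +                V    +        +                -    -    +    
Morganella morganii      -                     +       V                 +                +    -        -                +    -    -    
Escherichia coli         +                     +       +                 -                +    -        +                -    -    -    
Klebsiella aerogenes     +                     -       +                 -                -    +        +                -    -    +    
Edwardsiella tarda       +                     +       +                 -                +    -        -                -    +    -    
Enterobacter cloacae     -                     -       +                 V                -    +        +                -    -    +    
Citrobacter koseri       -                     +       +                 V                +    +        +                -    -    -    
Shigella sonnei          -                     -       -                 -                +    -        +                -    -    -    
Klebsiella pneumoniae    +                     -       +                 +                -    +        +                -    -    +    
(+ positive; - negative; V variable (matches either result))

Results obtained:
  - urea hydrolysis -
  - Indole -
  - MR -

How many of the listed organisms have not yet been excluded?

urea hydrolysis -: excludes 7 organisms — 12 left.
MR -: excludes 9 organisms — 3 left.
Indole -: all 3 remaining candidates are consistent.
Still consistent: Enterobacter cloacae, Klebsiella aerogenes, Serratia marcescens.

3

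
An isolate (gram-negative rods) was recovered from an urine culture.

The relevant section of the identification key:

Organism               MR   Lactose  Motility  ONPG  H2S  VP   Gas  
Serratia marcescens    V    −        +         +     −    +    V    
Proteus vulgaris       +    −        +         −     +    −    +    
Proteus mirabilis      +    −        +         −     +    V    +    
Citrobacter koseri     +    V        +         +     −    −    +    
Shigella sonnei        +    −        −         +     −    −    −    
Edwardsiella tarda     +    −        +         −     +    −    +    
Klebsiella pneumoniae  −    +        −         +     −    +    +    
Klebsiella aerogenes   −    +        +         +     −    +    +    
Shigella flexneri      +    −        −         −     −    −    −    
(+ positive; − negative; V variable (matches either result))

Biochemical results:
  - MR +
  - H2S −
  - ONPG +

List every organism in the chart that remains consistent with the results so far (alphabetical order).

Citrobacter koseri, Serratia marcescens, Shigella sonnei

MR +: excludes Klebsiella pneumoniae, Klebsiella aerogenes — 7 left.
H2S −: excludes Proteus vulgaris, Proteus mirabilis, Edwardsiella tarda — 4 left.
ONPG +: excludes Shigella flexneri — 3 left.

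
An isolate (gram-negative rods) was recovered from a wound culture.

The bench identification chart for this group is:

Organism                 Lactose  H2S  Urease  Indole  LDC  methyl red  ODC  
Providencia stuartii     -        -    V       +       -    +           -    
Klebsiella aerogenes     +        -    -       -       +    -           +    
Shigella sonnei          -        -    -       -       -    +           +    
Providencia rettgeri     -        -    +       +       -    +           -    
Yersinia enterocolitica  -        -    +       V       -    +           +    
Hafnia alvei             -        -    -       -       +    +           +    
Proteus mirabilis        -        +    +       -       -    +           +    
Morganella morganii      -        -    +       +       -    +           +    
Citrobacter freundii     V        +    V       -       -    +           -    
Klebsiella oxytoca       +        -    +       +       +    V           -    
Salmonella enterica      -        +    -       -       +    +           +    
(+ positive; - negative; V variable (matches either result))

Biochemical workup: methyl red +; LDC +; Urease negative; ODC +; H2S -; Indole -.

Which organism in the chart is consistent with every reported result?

methyl red +: excludes Klebsiella aerogenes — 10 left.
H2S -: excludes Proteus mirabilis, Citrobacter freundii, Salmonella enterica — 7 left.
LDC +: excludes 5 organisms — 2 left.
Indole -: excludes Klebsiella oxytoca — 1 left.
ODC +: the one remaining candidate is consistent.
Urease -: the one remaining candidate is consistent.

Hafnia alvei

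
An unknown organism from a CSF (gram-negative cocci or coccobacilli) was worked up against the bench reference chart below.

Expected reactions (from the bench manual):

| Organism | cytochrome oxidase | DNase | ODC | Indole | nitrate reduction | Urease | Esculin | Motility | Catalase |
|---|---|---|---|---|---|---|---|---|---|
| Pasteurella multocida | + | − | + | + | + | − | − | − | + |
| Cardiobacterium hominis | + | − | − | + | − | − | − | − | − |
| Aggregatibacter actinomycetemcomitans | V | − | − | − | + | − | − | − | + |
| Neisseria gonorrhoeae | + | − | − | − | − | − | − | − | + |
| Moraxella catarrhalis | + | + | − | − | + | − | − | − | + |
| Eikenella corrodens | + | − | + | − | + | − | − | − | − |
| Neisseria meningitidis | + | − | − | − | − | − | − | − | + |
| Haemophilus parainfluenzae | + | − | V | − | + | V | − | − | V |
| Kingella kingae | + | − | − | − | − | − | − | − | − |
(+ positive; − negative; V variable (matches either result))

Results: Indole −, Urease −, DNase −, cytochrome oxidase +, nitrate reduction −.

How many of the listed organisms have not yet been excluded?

cytochrome oxidase +: all 9 remaining candidates are consistent.
Indole −: excludes Pasteurella multocida, Cardiobacterium hominis — 7 left.
DNase −: excludes Moraxella catarrhalis — 6 left.
Urease −: all 6 remaining candidates are consistent.
nitrate reduction −: excludes Aggregatibacter actinomycetemcomitans, Eikenella corrodens, Haemophilus parainfluenzae — 3 left.
Still consistent: Kingella kingae, Neisseria gonorrhoeae, Neisseria meningitidis.

3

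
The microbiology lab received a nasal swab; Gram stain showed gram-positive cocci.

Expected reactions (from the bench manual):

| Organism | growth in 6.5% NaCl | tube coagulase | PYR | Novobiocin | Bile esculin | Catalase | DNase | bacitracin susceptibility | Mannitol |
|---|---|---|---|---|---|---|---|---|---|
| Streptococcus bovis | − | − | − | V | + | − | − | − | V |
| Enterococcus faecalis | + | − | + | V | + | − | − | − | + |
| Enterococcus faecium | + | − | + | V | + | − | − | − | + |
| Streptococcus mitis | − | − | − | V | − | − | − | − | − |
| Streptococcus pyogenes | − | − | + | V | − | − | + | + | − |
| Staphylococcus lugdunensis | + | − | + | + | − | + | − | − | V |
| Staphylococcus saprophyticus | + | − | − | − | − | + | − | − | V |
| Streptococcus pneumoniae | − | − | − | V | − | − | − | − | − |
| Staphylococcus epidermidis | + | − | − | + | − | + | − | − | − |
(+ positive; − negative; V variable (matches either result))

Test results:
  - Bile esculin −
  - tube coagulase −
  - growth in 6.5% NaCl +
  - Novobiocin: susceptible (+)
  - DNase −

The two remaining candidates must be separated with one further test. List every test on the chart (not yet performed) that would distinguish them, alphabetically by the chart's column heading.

PYR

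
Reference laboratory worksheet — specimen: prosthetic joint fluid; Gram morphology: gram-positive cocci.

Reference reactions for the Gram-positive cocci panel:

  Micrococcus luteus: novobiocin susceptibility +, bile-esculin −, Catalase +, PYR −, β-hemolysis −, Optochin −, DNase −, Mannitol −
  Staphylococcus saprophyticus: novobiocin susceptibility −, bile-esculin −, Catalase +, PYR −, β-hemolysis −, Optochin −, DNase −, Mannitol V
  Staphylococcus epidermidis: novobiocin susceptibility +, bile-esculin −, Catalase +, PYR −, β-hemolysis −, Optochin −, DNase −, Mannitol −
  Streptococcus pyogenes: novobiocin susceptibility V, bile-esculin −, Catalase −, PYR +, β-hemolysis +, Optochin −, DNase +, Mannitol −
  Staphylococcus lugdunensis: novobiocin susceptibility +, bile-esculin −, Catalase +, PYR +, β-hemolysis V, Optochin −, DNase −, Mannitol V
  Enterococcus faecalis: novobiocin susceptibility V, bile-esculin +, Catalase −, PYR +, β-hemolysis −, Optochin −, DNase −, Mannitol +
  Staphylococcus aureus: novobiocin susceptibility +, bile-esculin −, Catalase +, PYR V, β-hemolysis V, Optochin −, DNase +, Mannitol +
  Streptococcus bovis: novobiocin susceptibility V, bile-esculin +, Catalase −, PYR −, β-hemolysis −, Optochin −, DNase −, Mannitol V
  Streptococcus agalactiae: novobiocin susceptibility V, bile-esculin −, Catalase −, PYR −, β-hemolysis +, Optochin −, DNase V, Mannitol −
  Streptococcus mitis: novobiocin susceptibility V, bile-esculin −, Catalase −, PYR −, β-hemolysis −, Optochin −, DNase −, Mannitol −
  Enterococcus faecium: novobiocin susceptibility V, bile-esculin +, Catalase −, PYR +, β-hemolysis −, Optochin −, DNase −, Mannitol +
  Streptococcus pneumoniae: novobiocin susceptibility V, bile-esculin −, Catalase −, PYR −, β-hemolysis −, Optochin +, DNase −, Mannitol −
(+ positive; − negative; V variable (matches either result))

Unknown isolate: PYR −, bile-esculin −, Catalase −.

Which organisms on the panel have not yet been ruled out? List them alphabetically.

Streptococcus agalactiae, Streptococcus mitis, Streptococcus pneumoniae

bile-esculin −: excludes Enterococcus faecalis, Streptococcus bovis, Enterococcus faecium — 9 left.
PYR −: excludes Streptococcus pyogenes, Staphylococcus lugdunensis — 7 left.
Catalase −: excludes Micrococcus luteus, Staphylococcus saprophyticus, Staphylococcus epidermidis, Staphylococcus aureus — 3 left.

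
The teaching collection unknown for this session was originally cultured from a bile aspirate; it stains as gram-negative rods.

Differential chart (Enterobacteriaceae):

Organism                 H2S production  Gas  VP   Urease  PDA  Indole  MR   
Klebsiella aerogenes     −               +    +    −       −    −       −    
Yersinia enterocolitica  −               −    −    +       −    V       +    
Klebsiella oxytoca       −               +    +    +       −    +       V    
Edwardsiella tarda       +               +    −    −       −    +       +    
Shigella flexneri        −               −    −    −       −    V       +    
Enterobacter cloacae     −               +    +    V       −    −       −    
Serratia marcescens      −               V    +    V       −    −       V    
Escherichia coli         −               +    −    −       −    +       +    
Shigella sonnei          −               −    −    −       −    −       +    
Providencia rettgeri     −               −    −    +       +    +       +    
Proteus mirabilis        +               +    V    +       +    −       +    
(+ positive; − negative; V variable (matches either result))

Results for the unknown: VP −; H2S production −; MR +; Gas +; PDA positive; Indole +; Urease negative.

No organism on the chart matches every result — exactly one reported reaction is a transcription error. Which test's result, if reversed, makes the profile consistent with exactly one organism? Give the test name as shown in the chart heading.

PDA

As reported, no row in the chart matches all 7 reactions.
Reversing Urease → still no organism matches.
Reversing Gas → still no organism matches.
Reversing VP → still no organism matches.
Reversing PDA (to −) → unique match: Escherichia coli.
Reversing H2S production → still no organism matches.
Reversing Indole → still no organism matches.
Reversing MR → still no organism matches.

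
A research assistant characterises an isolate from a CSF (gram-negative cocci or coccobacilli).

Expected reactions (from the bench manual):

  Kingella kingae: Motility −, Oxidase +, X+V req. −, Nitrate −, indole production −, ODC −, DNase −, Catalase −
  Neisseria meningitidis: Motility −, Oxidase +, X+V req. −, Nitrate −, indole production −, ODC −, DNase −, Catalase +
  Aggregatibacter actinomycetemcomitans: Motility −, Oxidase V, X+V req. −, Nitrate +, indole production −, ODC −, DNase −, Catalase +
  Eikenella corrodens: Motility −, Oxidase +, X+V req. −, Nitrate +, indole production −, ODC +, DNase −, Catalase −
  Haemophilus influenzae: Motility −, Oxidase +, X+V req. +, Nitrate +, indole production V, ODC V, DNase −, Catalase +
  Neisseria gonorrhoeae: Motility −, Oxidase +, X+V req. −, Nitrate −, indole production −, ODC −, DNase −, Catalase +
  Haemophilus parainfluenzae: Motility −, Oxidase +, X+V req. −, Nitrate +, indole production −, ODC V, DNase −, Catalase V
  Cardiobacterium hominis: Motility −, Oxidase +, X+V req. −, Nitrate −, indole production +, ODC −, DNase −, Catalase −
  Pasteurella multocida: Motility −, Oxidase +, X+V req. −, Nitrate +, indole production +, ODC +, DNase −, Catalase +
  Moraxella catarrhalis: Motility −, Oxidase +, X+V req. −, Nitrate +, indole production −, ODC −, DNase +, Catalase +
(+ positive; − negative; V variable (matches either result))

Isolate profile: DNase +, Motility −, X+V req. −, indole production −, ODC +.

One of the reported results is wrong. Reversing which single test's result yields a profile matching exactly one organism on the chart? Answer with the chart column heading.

ODC

As reported, no row in the chart matches all 5 reactions.
Reversing ODC (to −) → unique match: Moraxella catarrhalis.
Reversing DNase → 2 organisms match (not unique).
Reversing indole production → still no organism matches.
Reversing X+V req. → still no organism matches.
Reversing Motility → still no organism matches.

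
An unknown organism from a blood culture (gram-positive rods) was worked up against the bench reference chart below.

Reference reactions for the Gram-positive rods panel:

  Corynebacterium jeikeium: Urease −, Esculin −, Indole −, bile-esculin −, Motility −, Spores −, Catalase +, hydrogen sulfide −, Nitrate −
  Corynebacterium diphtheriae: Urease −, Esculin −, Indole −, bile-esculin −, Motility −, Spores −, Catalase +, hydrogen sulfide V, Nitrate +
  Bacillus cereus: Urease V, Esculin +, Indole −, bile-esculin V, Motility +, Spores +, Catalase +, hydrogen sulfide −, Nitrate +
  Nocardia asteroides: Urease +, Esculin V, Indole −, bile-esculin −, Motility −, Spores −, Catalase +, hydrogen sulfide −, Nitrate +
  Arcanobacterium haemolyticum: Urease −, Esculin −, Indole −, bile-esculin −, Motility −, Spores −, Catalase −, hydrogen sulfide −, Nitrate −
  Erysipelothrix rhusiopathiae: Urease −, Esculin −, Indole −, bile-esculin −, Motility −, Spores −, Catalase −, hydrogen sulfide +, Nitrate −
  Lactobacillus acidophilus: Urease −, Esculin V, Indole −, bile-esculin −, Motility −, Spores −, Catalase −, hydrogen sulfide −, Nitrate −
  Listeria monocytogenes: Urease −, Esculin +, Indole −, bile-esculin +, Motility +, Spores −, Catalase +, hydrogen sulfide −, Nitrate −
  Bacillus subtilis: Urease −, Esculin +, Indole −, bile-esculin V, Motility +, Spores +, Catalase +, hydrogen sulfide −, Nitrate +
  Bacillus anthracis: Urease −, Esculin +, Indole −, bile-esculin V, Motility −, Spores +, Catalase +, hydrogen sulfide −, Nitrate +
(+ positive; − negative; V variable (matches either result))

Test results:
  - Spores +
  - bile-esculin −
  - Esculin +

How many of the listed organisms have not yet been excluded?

Spores +: excludes 7 organisms — 3 left.
bile-esculin −: all 3 remaining candidates are consistent.
Esculin +: all 3 remaining candidates are consistent.
Still consistent: Bacillus anthracis, Bacillus cereus, Bacillus subtilis.

3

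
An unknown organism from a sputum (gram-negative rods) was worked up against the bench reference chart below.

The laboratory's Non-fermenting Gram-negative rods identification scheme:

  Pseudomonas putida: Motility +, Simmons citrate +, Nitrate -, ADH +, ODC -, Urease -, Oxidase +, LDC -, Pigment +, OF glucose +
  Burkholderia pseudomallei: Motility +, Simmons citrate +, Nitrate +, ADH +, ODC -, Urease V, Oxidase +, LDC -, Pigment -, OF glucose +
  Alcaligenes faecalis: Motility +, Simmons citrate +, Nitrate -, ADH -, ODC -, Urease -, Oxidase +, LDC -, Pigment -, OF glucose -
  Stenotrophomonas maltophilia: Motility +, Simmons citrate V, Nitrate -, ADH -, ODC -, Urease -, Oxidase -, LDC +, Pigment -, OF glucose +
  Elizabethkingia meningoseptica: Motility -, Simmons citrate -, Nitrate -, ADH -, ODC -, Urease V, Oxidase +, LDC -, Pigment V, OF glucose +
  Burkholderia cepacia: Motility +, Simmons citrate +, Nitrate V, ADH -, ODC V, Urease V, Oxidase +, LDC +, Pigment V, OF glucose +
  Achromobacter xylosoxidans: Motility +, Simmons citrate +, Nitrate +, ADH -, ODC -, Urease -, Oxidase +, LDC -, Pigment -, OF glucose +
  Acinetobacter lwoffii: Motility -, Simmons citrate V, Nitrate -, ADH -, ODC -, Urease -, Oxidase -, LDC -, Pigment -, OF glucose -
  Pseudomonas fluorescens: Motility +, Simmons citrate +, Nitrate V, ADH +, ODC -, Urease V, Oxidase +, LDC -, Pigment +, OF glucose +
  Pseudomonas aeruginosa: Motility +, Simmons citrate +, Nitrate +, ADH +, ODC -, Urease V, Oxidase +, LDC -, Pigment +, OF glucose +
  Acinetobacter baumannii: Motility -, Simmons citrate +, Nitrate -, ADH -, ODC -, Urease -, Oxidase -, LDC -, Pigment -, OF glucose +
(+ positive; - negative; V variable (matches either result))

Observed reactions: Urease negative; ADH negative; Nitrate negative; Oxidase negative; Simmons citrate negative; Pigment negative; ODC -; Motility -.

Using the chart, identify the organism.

Acinetobacter lwoffii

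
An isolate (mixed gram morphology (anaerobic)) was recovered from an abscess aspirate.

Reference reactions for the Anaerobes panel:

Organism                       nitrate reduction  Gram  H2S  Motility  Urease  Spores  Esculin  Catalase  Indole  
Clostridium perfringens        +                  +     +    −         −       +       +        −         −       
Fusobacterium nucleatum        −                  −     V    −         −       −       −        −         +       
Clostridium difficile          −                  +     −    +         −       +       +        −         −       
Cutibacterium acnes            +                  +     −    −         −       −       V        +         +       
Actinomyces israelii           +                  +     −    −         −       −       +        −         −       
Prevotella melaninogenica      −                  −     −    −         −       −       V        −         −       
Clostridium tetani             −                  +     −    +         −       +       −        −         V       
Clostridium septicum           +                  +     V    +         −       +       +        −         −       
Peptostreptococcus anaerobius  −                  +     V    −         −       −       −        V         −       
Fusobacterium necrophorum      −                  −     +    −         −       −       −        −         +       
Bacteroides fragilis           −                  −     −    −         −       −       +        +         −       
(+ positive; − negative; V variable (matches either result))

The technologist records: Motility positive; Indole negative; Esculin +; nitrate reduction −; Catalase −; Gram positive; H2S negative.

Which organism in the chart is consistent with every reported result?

Esculin +: excludes Fusobacterium nucleatum, Clostridium tetani, Peptostreptococcus anaerobius, Fusobacterium necrophorum — 7 left.
H2S −: excludes Clostridium perfringens — 6 left.
Motility +: excludes Cutibacterium acnes, Actinomyces israelii, Prevotella melaninogenica, Bacteroides fragilis — 2 left.
Gram +: all 2 remaining candidates are consistent.
Catalase −: all 2 remaining candidates are consistent.
nitrate reduction −: excludes Clostridium septicum — 1 left.
Indole −: the one remaining candidate is consistent.

Clostridium difficile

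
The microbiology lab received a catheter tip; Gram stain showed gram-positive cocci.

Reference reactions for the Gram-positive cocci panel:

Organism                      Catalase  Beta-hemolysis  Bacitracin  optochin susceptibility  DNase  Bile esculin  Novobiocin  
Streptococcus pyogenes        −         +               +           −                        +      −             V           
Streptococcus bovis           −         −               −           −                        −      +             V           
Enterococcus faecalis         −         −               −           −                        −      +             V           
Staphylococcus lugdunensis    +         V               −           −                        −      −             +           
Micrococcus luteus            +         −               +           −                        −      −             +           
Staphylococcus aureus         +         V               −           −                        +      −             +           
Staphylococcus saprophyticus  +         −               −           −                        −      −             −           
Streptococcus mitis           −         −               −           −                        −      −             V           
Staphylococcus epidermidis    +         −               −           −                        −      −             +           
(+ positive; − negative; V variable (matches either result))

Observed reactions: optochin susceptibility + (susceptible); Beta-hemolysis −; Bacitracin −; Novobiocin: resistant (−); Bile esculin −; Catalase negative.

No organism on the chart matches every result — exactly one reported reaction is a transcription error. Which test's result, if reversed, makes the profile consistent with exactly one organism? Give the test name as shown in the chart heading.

optochin susceptibility

As reported, no row in the chart matches all 6 reactions.
Reversing Bacitracin → still no organism matches.
Reversing Beta-hemolysis → still no organism matches.
Reversing Catalase → still no organism matches.
Reversing optochin susceptibility (to −) → unique match: Streptococcus mitis.
Reversing Bile esculin → still no organism matches.
Reversing Novobiocin → still no organism matches.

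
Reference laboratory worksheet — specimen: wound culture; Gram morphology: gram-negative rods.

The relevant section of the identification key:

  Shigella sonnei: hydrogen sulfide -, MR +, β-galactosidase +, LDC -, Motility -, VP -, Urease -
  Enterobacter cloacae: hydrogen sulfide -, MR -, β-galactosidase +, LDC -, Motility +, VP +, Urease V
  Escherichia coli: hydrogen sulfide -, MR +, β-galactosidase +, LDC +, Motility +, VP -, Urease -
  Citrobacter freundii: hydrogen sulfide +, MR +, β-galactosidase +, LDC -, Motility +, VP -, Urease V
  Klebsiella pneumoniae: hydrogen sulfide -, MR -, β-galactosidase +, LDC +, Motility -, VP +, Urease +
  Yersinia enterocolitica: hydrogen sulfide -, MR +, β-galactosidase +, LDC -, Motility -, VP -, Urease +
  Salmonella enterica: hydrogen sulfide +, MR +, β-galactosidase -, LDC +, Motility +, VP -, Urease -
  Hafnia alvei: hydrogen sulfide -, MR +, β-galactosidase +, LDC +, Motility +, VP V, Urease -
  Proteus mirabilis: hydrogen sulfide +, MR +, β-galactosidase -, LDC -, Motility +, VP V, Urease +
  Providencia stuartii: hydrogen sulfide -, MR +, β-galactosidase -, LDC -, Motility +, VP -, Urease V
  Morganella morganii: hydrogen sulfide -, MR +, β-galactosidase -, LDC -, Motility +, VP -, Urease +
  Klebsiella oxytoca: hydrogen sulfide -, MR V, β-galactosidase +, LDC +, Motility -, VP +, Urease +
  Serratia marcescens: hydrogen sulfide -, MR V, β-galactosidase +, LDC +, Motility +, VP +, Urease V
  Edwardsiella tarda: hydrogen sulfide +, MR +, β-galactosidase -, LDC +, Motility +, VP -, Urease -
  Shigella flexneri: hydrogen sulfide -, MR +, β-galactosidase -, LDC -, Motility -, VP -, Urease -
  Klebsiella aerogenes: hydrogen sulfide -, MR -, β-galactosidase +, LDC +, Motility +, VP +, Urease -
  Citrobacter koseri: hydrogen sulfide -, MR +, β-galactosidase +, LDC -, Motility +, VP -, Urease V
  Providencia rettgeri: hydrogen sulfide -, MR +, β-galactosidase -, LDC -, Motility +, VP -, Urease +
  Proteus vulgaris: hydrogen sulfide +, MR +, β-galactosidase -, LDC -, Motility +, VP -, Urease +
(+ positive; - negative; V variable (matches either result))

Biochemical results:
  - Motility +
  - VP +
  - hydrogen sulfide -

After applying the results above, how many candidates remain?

VP +: excludes 12 organisms — 7 left.
Motility +: excludes Klebsiella pneumoniae, Klebsiella oxytoca — 5 left.
hydrogen sulfide -: excludes Proteus mirabilis — 4 left.
Still consistent: Enterobacter cloacae, Hafnia alvei, Klebsiella aerogenes, Serratia marcescens.

4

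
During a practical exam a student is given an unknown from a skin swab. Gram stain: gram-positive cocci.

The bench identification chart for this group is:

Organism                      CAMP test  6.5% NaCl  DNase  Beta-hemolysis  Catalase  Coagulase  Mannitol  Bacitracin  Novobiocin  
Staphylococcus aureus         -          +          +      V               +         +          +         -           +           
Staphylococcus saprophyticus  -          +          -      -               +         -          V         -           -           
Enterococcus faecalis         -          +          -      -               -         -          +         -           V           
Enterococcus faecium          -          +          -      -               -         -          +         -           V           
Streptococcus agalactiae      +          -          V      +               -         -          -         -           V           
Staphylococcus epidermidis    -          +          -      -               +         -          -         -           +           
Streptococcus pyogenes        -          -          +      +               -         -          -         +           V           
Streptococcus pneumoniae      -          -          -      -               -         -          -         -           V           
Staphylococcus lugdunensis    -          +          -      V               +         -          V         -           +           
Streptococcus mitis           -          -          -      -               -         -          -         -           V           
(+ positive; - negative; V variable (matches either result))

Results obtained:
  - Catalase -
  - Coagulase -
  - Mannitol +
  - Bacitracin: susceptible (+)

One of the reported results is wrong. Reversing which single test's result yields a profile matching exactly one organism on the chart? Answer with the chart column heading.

Mannitol

As reported, no row in the chart matches all 4 reactions.
Reversing Bacitracin → 2 organisms match (not unique).
Reversing Coagulase → still no organism matches.
Reversing Catalase → still no organism matches.
Reversing Mannitol (to -) → unique match: Streptococcus pyogenes.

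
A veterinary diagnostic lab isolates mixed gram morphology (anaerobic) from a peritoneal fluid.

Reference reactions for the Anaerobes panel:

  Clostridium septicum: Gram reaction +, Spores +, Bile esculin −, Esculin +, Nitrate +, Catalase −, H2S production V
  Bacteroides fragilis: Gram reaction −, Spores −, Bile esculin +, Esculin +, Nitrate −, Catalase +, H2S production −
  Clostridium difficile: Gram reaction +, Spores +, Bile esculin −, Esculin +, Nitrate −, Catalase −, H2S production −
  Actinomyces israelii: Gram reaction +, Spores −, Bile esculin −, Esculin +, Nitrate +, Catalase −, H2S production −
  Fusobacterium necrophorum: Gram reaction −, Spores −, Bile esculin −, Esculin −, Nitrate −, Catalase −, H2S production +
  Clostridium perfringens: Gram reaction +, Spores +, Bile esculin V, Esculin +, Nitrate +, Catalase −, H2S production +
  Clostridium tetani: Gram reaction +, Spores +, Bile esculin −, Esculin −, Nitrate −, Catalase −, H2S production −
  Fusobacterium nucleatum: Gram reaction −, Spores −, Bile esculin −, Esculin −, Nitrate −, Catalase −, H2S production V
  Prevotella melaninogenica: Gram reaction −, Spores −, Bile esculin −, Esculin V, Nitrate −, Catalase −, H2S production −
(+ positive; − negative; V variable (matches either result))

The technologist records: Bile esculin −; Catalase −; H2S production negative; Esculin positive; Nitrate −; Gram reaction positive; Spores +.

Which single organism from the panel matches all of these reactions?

Spores +: excludes 5 organisms — 4 left.
Nitrate −: excludes Clostridium septicum, Clostridium perfringens — 2 left.
Esculin +: excludes Clostridium tetani — 1 left.
H2S production −: the one remaining candidate is consistent.
Bile esculin −: the one remaining candidate is consistent.
Gram reaction +: the one remaining candidate is consistent.
Catalase −: the one remaining candidate is consistent.

Clostridium difficile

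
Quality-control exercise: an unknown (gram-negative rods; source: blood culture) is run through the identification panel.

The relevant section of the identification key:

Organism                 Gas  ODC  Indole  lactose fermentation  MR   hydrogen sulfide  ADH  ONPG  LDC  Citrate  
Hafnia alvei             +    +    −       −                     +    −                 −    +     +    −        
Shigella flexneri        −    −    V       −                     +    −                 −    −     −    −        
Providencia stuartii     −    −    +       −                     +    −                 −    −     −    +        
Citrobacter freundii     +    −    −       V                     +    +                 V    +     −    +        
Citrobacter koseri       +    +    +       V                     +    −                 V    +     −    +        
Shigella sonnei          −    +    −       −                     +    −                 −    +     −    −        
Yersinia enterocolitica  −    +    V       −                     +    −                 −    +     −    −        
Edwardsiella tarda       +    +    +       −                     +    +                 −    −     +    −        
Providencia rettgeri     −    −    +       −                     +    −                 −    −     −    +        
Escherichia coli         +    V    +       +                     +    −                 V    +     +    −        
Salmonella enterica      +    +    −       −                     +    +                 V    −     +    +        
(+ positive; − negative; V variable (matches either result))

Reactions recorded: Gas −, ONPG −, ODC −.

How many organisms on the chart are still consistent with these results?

3

ONPG −: excludes 6 organisms — 5 left.
ODC −: excludes Edwardsiella tarda, Salmonella enterica — 3 left.
Gas −: all 3 remaining candidates are consistent.
Still consistent: Providencia rettgeri, Providencia stuartii, Shigella flexneri.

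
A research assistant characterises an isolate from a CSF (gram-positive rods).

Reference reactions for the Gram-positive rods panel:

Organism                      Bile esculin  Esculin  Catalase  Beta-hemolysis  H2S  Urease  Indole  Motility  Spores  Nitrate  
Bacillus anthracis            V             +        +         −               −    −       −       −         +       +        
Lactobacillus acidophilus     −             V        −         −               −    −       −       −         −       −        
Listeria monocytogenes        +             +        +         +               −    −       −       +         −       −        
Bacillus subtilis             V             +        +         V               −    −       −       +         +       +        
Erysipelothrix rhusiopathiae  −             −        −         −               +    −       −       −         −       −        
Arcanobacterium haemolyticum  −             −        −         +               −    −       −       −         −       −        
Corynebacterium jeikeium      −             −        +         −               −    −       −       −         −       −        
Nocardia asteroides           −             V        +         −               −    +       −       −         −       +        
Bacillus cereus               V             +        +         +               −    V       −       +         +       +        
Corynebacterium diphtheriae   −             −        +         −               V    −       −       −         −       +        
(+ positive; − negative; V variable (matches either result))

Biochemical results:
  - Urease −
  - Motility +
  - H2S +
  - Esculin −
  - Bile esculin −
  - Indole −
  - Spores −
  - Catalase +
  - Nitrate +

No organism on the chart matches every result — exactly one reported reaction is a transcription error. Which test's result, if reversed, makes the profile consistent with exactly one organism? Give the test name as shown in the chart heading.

Motility

As reported, no row in the chart matches all 9 reactions.
Reversing Spores → still no organism matches.
Reversing Nitrate → still no organism matches.
Reversing Motility (to −) → unique match: Corynebacterium diphtheriae.
Reversing Esculin → still no organism matches.
Reversing H2S → still no organism matches.
Reversing Indole → still no organism matches.
Reversing Urease → still no organism matches.
Reversing Bile esculin → still no organism matches.
Reversing Catalase → still no organism matches.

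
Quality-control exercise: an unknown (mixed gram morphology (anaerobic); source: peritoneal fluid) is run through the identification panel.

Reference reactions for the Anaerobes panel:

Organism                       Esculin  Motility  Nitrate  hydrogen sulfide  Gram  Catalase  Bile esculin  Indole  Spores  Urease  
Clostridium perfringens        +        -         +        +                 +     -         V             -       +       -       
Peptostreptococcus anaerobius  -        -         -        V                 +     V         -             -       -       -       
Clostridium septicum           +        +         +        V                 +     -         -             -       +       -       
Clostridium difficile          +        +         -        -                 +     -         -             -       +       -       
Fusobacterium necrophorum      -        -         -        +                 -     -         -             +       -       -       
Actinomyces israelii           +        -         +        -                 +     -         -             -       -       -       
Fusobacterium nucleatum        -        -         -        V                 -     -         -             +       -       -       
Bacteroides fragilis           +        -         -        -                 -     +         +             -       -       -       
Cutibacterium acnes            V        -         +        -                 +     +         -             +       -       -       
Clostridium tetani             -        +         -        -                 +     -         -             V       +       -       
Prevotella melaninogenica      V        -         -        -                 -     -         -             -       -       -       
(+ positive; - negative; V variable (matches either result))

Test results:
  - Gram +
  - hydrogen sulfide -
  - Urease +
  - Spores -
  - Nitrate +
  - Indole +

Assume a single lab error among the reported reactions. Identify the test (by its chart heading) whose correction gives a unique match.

As reported, no row in the chart matches all 6 reactions.
Reversing hydrogen sulfide → still no organism matches.
Reversing Spores → still no organism matches.
Reversing Gram → still no organism matches.
Reversing Nitrate → still no organism matches.
Reversing Urease (to -) → unique match: Cutibacterium acnes.
Reversing Indole → still no organism matches.

Urease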